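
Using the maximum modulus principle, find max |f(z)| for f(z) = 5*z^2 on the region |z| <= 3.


Step 1: On |z| = 3, |f(z)| = 5 * |z|^2 = 5 * 3^2
Step 2: By maximum modulus principle, maximum is on boundary.
Step 3: Maximum = 5 * 9 = 45

45


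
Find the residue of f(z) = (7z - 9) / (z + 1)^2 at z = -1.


Step 1: Pole of order 2 at z = -1
Step 2: Res = lim d/dz [(z + 1)^2 * f(z)] as z -> -1
Step 3: (z + 1)^2 * f(z) = 7z - 9
Step 4: d/dz[7z - 9] = 7

7


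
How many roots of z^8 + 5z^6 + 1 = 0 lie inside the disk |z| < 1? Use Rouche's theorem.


Step 1: On |z| = 1 the three terms have sizes |z^8| = 1^8 = 1, |5z^6| = 5*1^6 = 5, |1| = 1
Step 2: The dominant term is g(z) = 5z^6; let h(z) = z^8 + 1 so f = g + h
Step 3: On |z| = 1: |g| = 5 and |h| <= 1 + 1 = 2
Step 4: Since 5 > 2, |h| < |g| on |z| = 1, so by Rouche f has the same number of zeros as g inside |z| < 1
Step 5: g(z) = 5z^6 has 6 zeros (at the origin, multiplicity 6) inside |z| < 1. Answer = 6

6


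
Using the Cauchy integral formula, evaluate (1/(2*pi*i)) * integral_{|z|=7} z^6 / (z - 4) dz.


Step 1: f(z) = z^6, a = 4 is inside |z| = 7
Step 2: By Cauchy integral formula: (1/(2pi*i)) * integral = f(a)
Step 3: f(4) = 4^6 = 4096

4096


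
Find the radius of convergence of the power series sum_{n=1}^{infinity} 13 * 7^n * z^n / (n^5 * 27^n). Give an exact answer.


Step 1: General term a_n = 13 * 7^n / (n^5 * 27^n)
Step 2: By the root test, |a_n|^(1/n) = 13^(1/n) * 7 / (n^(5/n) * 27) -> 7/27 as n -> infinity (since 13^(1/n) -> 1 and n^(5/n) -> 1)
Step 3: R = 1/lim|a_n|^(1/n) = 27/7

27/7


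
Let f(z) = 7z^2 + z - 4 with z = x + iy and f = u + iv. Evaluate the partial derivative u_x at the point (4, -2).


Step 1: f(z) = 7(x+iy)^2 + (x+iy) - 4
Step 2: u = 7(x^2 - y^2) + x - 4
Step 3: u_x = 14x + 1
Step 4: At (4, -2): u_x = 56 + 1 = 57

57


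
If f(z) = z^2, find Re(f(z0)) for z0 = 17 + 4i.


Step 1: z0 = 17 + 4i
Step 2: z0^2 = 17^2 - 4^2 + 136i
Step 3: real part = 289 - 16 = 273

273


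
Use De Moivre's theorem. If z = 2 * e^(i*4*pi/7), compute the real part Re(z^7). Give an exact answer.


Step 1: By De Moivre's theorem, z^7 = 2^7 * e^(i*7*4*pi/7) = 128 * (cos(4*pi) + i*sin(4*pi))
Step 2: |z|^7 = 2^7 = 128
Step 3: Reduce the angle mod 2*pi: 4*pi - 4*pi = 0
Step 4: cos(0) = 1
Step 5: Re(z^7) = 128 * 1 = 128

128


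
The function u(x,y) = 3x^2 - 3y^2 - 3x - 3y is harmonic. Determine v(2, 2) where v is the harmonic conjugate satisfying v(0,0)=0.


Step 1: v_x = -u_y = 6y + 3
Step 2: v_y = u_x = 6x - 3
Step 3: v = 6xy + 3x - 3y + C
Step 4: v(0,0) = 0 => C = 0
Step 5: v(2, 2) = 24

24


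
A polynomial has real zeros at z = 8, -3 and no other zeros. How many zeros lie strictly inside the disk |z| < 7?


Step 1: Check each root:
  z = 8: |8| = 8 >= 7
  z = -3: |-3| = 3 < 7
Step 2: Count = 1

1


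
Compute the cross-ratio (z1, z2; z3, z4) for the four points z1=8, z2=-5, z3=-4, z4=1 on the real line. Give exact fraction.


Step 1: (z1-z3)(z2-z4) = 12 * (-6) = -72
Step 2: (z1-z4)(z2-z3) = 7 * (-1) = -7
Step 3: Cross-ratio = 72/7 = 72/7

72/7


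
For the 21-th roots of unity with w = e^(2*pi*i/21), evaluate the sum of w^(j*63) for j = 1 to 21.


Step 1: The sum sum_{j=1}^{n} w^(k*j) equals n if n | k, else 0.
Step 2: Here n = 21, k = 63
Step 3: Does n divide k? 21 | 63 -> True
Step 4: Sum = 21

21


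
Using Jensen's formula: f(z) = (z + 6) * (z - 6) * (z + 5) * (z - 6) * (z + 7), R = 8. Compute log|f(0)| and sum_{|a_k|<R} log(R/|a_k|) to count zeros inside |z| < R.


Jensen's formula: (1/2pi)*integral log|f(Re^it)|dt = log|f(0)| + sum_{|a_k|<R} log(R/|a_k|)
Step 1: f(0) = 6 * (-6) * 5 * (-6) * 7 = 7560
Step 2: log|f(0)| = log|-6| + log|6| + log|-5| + log|6| + log|-7| = 8.9306
Step 3: Zeros inside |z| < 8: -6, 6, -5, 6, -7
Step 4: Jensen sum = log(8/6) + log(8/6) + log(8/5) + log(8/6) + log(8/7) = 1.4666
Step 5: n(R) = number of terms in the Jensen sum = count of zeros inside |z| < 8 = 5

5


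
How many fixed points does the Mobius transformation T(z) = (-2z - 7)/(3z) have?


Step 1: Fixed points satisfy T(z) = z
Step 2: 3z^2 + 2z + 7 = 0
Step 3: Discriminant = 2^2 - 4*3*7 = -80
Step 4: Number of fixed points = 2

2


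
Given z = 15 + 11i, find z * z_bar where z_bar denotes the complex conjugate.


Step 1: conj(z) = 15 - 11i
Step 2: z * conj(z) = 15^2 + 11^2
Step 3: = 225 + 121 = 346

346


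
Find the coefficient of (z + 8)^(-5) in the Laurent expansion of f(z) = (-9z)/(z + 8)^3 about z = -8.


Step 1: Write the numerator in powers of (z + 8): -9z = -9(z + 8) + (-9*(-8) + 0) = -9(z + 8) + 72
Step 2: Divide by (z + 8)^3: f(z) = 72(z + 8)^(-3) - 9(z + 8)^(-2)
Step 3: This finite sum is the Laurent series of f about z = -8.
Step 4: Only the powers -3 and -2 appear, so the coefficient of (z + 8)^(-5) = 0

0


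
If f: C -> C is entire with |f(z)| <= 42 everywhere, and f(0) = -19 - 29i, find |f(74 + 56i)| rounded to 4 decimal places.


Step 1: By Liouville's theorem, a bounded entire function is constant.
Step 2: f(z) = f(0) = -19 - 29i for all z.
Step 3: |f(w)| = |-19 - 29i| = sqrt(361 + 841)
Step 4: = 34.6699

34.6699


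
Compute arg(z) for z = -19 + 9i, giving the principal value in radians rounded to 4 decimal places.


Step 1: z = -19 + 9i
Step 2: arg(z) = atan2(9, -19)
Step 3: arg(z) = 2.6992

2.6992


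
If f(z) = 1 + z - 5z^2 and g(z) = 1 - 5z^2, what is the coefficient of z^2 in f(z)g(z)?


Step 1: z^2 term in f*g comes from: (1)*(-5z^2) + (z)*(0) + (-5z^2)*(1)
Step 2: = -5 + 0 - 5
Step 3: = -10

-10


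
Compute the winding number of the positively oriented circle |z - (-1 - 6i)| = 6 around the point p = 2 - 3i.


Step 1: Center c = (-1, -6), radius = 6
Step 2: |p - c|^2 = 3^2 + 3^2 = 18
Step 3: r^2 = 36
Step 4: |p-c| < r so winding number = 1

1


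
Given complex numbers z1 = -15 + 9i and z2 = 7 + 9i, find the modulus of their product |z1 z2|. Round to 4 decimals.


Step 1: |z1| = sqrt((-15)^2 + 9^2) = sqrt(306)
Step 2: |z2| = sqrt(7^2 + 9^2) = sqrt(130)
Step 3: |z1*z2| = |z1|*|z2| = sqrt(306) * sqrt(130) = sqrt(306 * 130) = sqrt(39780)
Step 4: = 199.4492

199.4492


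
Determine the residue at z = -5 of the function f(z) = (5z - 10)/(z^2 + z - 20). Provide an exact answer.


Step 1: Q(z) = z^2 + z - 20 = (z + 5)(z - 4)
Step 2: Q'(z) = 2z + 1
Step 3: Q'(-5) = -9, P(-5) = -35
Step 4: Res = P(-5)/Q'(-5) = -35/(-9) = 35/9

35/9


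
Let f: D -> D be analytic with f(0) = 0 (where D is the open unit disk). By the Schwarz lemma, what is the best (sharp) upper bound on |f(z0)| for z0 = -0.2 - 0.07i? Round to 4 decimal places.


Step 1: Schwarz lemma: if f: D -> D is analytic with f(0) = 0, then |f(z)| <= |z| for all z in D, and this is sharp (f(z) = z).
Step 2: |z0|^2 = (-0.2)^2 + (-0.07)^2 = 0.0449
Step 3: |z0| = sqrt(0.0449) = 0.211896
Step 4: Best bound = |z0| = 0.2119

0.2119


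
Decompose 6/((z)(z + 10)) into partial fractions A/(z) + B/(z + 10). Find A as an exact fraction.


Step 1: Multiply both sides by (z) and set z = 0
Step 2: A = 6 / (0 + 10)
Step 3: A = 6 / 10
Step 4: A = 3/5

3/5


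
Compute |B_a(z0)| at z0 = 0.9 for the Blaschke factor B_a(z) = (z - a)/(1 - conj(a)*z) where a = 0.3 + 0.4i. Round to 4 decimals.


Step 1: Numerator z0 - a = 0.9 - (0.3 + 0.4i) = 0.6 - 0.4i
Step 2: Denominator 1 - conj(a)*z0 = 1 - (0.3 - 0.4i)*0.9 = 0.73 + 0.36i
Step 3: |z0 - a|^2 = 0.6^2 + (-0.4)^2 = 0.52; |1 - conj(a)*z0|^2 = 0.73^2 + 0.36^2 = 0.6625
Step 4: |B_a(0.9)| = sqrt(0.52 / 0.6625) = sqrt(0.784906)
Step 5: = 0.8859

0.8859


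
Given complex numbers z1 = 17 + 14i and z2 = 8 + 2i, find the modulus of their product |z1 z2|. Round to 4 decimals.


Step 1: |z1| = sqrt(17^2 + 14^2) = sqrt(485)
Step 2: |z2| = sqrt(8^2 + 2^2) = sqrt(68)
Step 3: |z1*z2| = |z1|*|z2| = sqrt(485) * sqrt(68) = sqrt(485 * 68) = sqrt(32980)
Step 4: = 181.604

181.604


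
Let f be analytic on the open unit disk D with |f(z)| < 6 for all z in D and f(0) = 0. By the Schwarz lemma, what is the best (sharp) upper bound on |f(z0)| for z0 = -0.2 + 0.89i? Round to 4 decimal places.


Step 1: g = f/6 maps D -> D with g(0) = 0, so by the Schwarz lemma |g(z)| <= |z|, i.e. |f(z)| <= 6|z|; this is sharp (f(z) = 6z).
Step 2: |z0|^2 = (-0.2)^2 + 0.89^2 = 0.8321
Step 3: |z0| = sqrt(0.8321) = 0.912195
Step 4: Best bound = 6 * |z0| = 6 * 0.912195 = 5.4732

5.4732


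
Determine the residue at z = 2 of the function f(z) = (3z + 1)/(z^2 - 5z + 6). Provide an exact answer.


Step 1: Q(z) = z^2 - 5z + 6 = (z - 2)(z - 3)
Step 2: Q'(z) = 2z - 5
Step 3: Q'(2) = -1, P(2) = 7
Step 4: Res = P(2)/Q'(2) = 7/(-1) = -7

-7


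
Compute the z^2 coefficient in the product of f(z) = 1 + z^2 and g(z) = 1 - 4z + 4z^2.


Step 1: z^2 term in f*g comes from: (1)*(4z^2) + (0)*(-4z) + (z^2)*(1)
Step 2: = 4 + 0 + 1
Step 3: = 5

5


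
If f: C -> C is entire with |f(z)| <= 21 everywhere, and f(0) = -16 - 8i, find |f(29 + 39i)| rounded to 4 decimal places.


Step 1: By Liouville's theorem, a bounded entire function is constant.
Step 2: f(z) = f(0) = -16 - 8i for all z.
Step 3: |f(w)| = |-16 - 8i| = sqrt(256 + 64)
Step 4: = 17.8885

17.8885


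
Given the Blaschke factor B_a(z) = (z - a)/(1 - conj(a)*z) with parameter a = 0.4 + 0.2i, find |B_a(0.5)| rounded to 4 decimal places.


Step 1: Numerator z0 - a = 0.5 - (0.4 + 0.2i) = 0.1 - 0.2i
Step 2: Denominator 1 - conj(a)*z0 = 1 - (0.4 - 0.2i)*0.5 = 0.8 + 0.1i
Step 3: |z0 - a|^2 = 0.1^2 + (-0.2)^2 = 0.05; |1 - conj(a)*z0|^2 = 0.8^2 + 0.1^2 = 0.65
Step 4: |B_a(0.5)| = sqrt(0.05 / 0.65) = sqrt(0.076923)
Step 5: = 0.2774

0.2774


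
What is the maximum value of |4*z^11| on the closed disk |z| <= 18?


Step 1: On |z| = 18, |f(z)| = 4 * |z|^11 = 4 * 18^11
Step 2: By maximum modulus principle, maximum is on boundary.
Step 3: Maximum = 4 * 64268410079232 = 257073640316928

257073640316928


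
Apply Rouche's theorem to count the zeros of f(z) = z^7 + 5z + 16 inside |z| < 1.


Step 1: On |z| = 1 the three terms have sizes |z^7| = 1^7 = 1, |5z| = 5*1 = 5, |16| = 16
Step 2: The dominant term is g(z) = 16; let h(z) = z^7 + 5z so f = g + h
Step 3: On |z| = 1: |g| = 16 and |h| <= 1 + 5 = 6
Step 4: Since 16 > 6, |h| < |g| on |z| = 1, so by Rouche f has the same number of zeros as g inside |z| < 1
Step 5: g(z) = 16 is a nonzero constant with no zeros inside |z| < 1. Answer = 0

0


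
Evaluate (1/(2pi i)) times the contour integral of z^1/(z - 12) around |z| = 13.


Step 1: f(z) = z^1, a = 12 is inside |z| = 13
Step 2: By Cauchy integral formula: (1/(2pi*i)) * integral = f(a)
Step 3: f(12) = 12^1 = 12

12


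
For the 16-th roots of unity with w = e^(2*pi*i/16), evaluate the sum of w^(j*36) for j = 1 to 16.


Step 1: The sum sum_{j=1}^{n} w^(k*j) equals n if n | k, else 0.
Step 2: Here n = 16, k = 36
Step 3: Does n divide k? 16 | 36 -> False
Step 4: Sum = 0

0


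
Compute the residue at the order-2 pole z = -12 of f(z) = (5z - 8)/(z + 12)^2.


Step 1: Pole of order 2 at z = -12
Step 2: Res = lim d/dz [(z + 12)^2 * f(z)] as z -> -12
Step 3: (z + 12)^2 * f(z) = 5z - 8
Step 4: d/dz[5z - 8] = 5

5


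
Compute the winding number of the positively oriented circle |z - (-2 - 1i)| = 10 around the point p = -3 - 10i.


Step 1: Center c = (-2, -1), radius = 10
Step 2: |p - c|^2 = (-1)^2 + (-9)^2 = 82
Step 3: r^2 = 100
Step 4: |p-c| < r so winding number = 1

1


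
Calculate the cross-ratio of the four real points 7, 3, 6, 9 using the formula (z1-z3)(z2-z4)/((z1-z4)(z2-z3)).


Step 1: (z1-z3)(z2-z4) = 1 * (-6) = -6
Step 2: (z1-z4)(z2-z3) = (-2) * (-3) = 6
Step 3: Cross-ratio = -6/6 = -1

-1


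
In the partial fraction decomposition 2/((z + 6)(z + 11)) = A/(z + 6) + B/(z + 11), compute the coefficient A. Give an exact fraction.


Step 1: Multiply both sides by (z + 6) and set z = -6
Step 2: A = 2 / (-6 + 11)
Step 3: A = 2 / 5
Step 4: A = 2/5

2/5


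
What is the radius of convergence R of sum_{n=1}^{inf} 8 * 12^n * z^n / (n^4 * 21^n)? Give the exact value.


Step 1: General term a_n = 8 * 12^n / (n^4 * 21^n)
Step 2: By the root test, |a_n|^(1/n) = 8^(1/n) * 12 / (n^(4/n) * 21) -> 12/21 as n -> infinity (since 8^(1/n) -> 1 and n^(4/n) -> 1)
Step 3: R = 1/lim|a_n|^(1/n) = 21/12 = 7/4

7/4


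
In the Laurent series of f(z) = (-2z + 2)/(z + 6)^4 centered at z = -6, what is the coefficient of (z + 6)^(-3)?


Step 1: Write the numerator in powers of (z + 6): -2z + 2 = -2(z + 6) + (-2*(-6) + 2) = -2(z + 6) + 14
Step 2: Divide by (z + 6)^4: f(z) = 14(z + 6)^(-4) - 2(z + 6)^(-3)
Step 3: This finite sum is the Laurent series of f about z = -6.
Step 4: Coefficient of (z + 6)^(-3) = coefficient of (z + 6) in the re-centred numerator = -2

-2


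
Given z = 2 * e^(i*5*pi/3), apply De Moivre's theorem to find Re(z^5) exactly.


Step 1: By De Moivre's theorem, z^5 = 2^5 * e^(i*5*5*pi/3) = 32 * (cos(25*pi/3) + i*sin(25*pi/3))
Step 2: |z|^5 = 2^5 = 32
Step 3: Reduce the angle mod 2*pi: 25*pi/3 - 8*pi = pi/3
Step 4: cos(pi/3) = 1/2
Step 5: Re(z^5) = 32 * 1/2 = 16

16


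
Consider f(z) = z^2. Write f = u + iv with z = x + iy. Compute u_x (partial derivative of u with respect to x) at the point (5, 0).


Step 1: f(z) = (x+iy)^2 + 0
Step 2: u = (x^2 - y^2) + 0
Step 3: u_x = 2x + 0
Step 4: At (5, 0): u_x = 10 + 0 = 10

10


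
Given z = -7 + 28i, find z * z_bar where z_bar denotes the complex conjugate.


Step 1: conj(z) = -7 - 28i
Step 2: z * conj(z) = (-7)^2 + 28^2
Step 3: = 49 + 784 = 833

833


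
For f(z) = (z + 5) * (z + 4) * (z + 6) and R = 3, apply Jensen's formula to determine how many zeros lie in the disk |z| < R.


Jensen's formula: (1/2pi)*integral log|f(Re^it)|dt = log|f(0)| + sum_{|a_k|<R} log(R/|a_k|)
Step 1: f(0) = 5 * 4 * 6 = 120
Step 2: log|f(0)| = log|-5| + log|-4| + log|-6| = 4.7875
Step 3: Zeros inside |z| < 3: none
Step 4: Jensen sum = (empty sum) = 0
Step 5: n(R) = number of terms in the Jensen sum = count of zeros inside |z| < 3 = 0

0


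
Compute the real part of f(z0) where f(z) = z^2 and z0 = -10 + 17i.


Step 1: z0 = -10 + 17i
Step 2: z0^2 = (-10)^2 - 17^2 - 340i
Step 3: real part = 100 - 289 = -189

-189


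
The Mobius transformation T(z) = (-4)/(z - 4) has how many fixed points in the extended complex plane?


Step 1: Fixed points satisfy T(z) = z
Step 2: z^2 - 4z + 4 = 0
Step 3: Discriminant = (-4)^2 - 4*1*4 = 0
Step 4: Number of fixed points = 1

1


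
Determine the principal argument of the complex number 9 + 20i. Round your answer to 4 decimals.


Step 1: z = 9 + 20i
Step 2: arg(z) = atan2(20, 9)
Step 3: arg(z) = 1.1479

1.1479


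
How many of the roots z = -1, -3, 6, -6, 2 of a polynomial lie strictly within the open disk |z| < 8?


Step 1: Check each root:
  z = -1: |-1| = 1 < 8
  z = -3: |-3| = 3 < 8
  z = 6: |6| = 6 < 8
  z = -6: |-6| = 6 < 8
  z = 2: |2| = 2 < 8
Step 2: Count = 5

5


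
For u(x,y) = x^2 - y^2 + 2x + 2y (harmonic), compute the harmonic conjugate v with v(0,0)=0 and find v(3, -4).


Step 1: v_x = -u_y = 2y - 2
Step 2: v_y = u_x = 2x + 2
Step 3: v = 2xy - 2x + 2y + C
Step 4: v(0,0) = 0 => C = 0
Step 5: v(3, -4) = -38

-38


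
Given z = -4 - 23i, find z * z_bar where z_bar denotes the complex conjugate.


Step 1: conj(z) = -4 + 23i
Step 2: z * conj(z) = (-4)^2 + (-23)^2
Step 3: = 16 + 529 = 545

545


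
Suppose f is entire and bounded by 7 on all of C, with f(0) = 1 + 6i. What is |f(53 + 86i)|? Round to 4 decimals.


Step 1: By Liouville's theorem, a bounded entire function is constant.
Step 2: f(z) = f(0) = 1 + 6i for all z.
Step 3: |f(w)| = |1 + 6i| = sqrt(1 + 36)
Step 4: = 6.0828

6.0828


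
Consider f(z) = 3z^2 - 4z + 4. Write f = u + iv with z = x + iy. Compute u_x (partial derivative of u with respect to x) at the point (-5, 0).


Step 1: f(z) = 3(x+iy)^2 - 4(x+iy) + 4
Step 2: u = 3(x^2 - y^2) - 4x + 4
Step 3: u_x = 6x - 4
Step 4: At (-5, 0): u_x = -30 - 4 = -34

-34


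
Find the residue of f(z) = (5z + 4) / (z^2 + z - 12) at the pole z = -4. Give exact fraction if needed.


Step 1: Q(z) = z^2 + z - 12 = (z + 4)(z - 3)
Step 2: Q'(z) = 2z + 1
Step 3: Q'(-4) = -7, P(-4) = -16
Step 4: Res = P(-4)/Q'(-4) = -16/(-7) = 16/7

16/7


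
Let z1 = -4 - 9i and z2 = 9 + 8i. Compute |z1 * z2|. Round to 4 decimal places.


Step 1: |z1| = sqrt((-4)^2 + (-9)^2) = sqrt(97)
Step 2: |z2| = sqrt(9^2 + 8^2) = sqrt(145)
Step 3: |z1*z2| = |z1|*|z2| = sqrt(97) * sqrt(145) = sqrt(97 * 145) = sqrt(14065)
Step 4: = 118.596

118.596


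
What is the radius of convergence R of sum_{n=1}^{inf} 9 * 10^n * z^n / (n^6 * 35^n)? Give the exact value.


Step 1: General term a_n = 9 * 10^n / (n^6 * 35^n)
Step 2: By the root test, |a_n|^(1/n) = 9^(1/n) * 10 / (n^(6/n) * 35) -> 10/35 as n -> infinity (since 9^(1/n) -> 1 and n^(6/n) -> 1)
Step 3: R = 1/lim|a_n|^(1/n) = 35/10 = 7/2

7/2


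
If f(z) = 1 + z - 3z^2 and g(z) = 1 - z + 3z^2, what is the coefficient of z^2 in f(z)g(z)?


Step 1: z^2 term in f*g comes from: (1)*(3z^2) + (z)*(-z) + (-3z^2)*(1)
Step 2: = 3 - 1 - 3
Step 3: = -1

-1


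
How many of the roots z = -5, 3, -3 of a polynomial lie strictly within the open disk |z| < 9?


Step 1: Check each root:
  z = -5: |-5| = 5 < 9
  z = 3: |3| = 3 < 9
  z = -3: |-3| = 3 < 9
Step 2: Count = 3

3


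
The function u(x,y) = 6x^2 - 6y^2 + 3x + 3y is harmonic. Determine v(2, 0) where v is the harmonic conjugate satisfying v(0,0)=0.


Step 1: v_x = -u_y = 12y - 3
Step 2: v_y = u_x = 12x + 3
Step 3: v = 12xy - 3x + 3y + C
Step 4: v(0,0) = 0 => C = 0
Step 5: v(2, 0) = -6

-6


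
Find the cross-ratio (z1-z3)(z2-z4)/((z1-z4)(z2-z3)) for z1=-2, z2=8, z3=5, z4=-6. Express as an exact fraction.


Step 1: (z1-z3)(z2-z4) = (-7) * 14 = -98
Step 2: (z1-z4)(z2-z3) = 4 * 3 = 12
Step 3: Cross-ratio = -98/12 = -49/6

-49/6


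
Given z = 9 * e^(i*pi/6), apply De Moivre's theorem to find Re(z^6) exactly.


Step 1: By De Moivre's theorem, z^6 = 9^6 * e^(i*6*pi/6) = 531441 * (cos(pi) + i*sin(pi))
Step 2: |z|^6 = 9^6 = 531441
Step 3: The angle pi already lies in [0, 2*pi)
Step 4: cos(pi) = -1
Step 5: Re(z^6) = 531441 * (-1) = -531441

-531441


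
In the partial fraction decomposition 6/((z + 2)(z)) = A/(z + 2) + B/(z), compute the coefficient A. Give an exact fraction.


Step 1: Multiply both sides by (z + 2) and set z = -2
Step 2: A = 6 / (-2 - 0)
Step 3: A = 6 / (-2)
Step 4: A = -3

-3


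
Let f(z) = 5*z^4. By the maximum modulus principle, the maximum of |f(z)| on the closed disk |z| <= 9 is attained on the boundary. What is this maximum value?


Step 1: On |z| = 9, |f(z)| = 5 * |z|^4 = 5 * 9^4
Step 2: By maximum modulus principle, maximum is on boundary.
Step 3: Maximum = 5 * 6561 = 32805

32805


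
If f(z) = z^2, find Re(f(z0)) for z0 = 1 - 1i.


Step 1: z0 = 1 - 1i
Step 2: z0^2 = 1^2 - (-1)^2 - 2i
Step 3: real part = 1 - 1 = 0

0


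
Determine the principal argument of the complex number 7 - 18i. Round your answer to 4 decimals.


Step 1: z = 7 - 18i
Step 2: arg(z) = atan2(-18, 7)
Step 3: arg(z) = -1.1999

-1.1999


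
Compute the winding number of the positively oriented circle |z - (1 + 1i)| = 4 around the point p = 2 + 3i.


Step 1: Center c = (1, 1), radius = 4
Step 2: |p - c|^2 = 1^2 + 2^2 = 5
Step 3: r^2 = 16
Step 4: |p-c| < r so winding number = 1

1


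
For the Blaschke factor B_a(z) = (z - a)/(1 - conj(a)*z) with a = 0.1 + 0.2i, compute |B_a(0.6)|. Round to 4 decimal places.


Step 1: Numerator z0 - a = 0.6 - (0.1 + 0.2i) = 0.5 - 0.2i
Step 2: Denominator 1 - conj(a)*z0 = 1 - (0.1 - 0.2i)*0.6 = 0.94 + 0.12i
Step 3: |z0 - a|^2 = 0.5^2 + (-0.2)^2 = 0.29; |1 - conj(a)*z0|^2 = 0.94^2 + 0.12^2 = 0.898
Step 4: |B_a(0.6)| = sqrt(0.29 / 0.898) = sqrt(0.32294)
Step 5: = 0.5683

0.5683


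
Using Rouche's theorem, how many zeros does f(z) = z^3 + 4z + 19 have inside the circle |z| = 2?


Step 1: On |z| = 2 the three terms have sizes |z^3| = 2^3 = 8, |4z| = 4*2 = 8, |19| = 19
Step 2: The dominant term is g(z) = 19; let h(z) = z^3 + 4z so f = g + h
Step 3: On |z| = 2: |g| = 19 and |h| <= 8 + 8 = 16
Step 4: Since 19 > 16, |h| < |g| on |z| = 2, so by Rouche f has the same number of zeros as g inside |z| < 2
Step 5: g(z) = 19 is a nonzero constant with no zeros inside |z| < 2. Answer = 0

0


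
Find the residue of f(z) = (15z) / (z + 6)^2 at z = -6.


Step 1: Pole of order 2 at z = -6
Step 2: Res = lim d/dz [(z + 6)^2 * f(z)] as z -> -6
Step 3: (z + 6)^2 * f(z) = 15z
Step 4: d/dz[15z] = 15

15


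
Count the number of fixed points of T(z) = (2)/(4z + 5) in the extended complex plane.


Step 1: Fixed points satisfy T(z) = z
Step 2: 4z^2 + 5z - 2 = 0
Step 3: Discriminant = 5^2 - 4*4*(-2) = 57
Step 4: Number of fixed points = 2

2


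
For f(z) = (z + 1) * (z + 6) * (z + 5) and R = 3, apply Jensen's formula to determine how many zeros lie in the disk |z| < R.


Jensen's formula: (1/2pi)*integral log|f(Re^it)|dt = log|f(0)| + sum_{|a_k|<R} log(R/|a_k|)
Step 1: f(0) = 1 * 6 * 5 = 30
Step 2: log|f(0)| = log|-1| + log|-6| + log|-5| = 3.4012
Step 3: Zeros inside |z| < 3: -1
Step 4: Jensen sum = log(3/1) = 1.0986
Step 5: n(R) = number of terms in the Jensen sum = count of zeros inside |z| < 3 = 1

1


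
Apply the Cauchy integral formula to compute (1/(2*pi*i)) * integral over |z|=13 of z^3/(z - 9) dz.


Step 1: f(z) = z^3, a = 9 is inside |z| = 13
Step 2: By Cauchy integral formula: (1/(2pi*i)) * integral = f(a)
Step 3: f(9) = 9^3 = 729

729


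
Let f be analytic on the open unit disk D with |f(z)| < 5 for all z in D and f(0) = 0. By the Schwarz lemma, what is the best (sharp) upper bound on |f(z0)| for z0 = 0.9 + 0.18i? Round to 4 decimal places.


Step 1: g = f/5 maps D -> D with g(0) = 0, so by the Schwarz lemma |g(z)| <= |z|, i.e. |f(z)| <= 5|z|; this is sharp (f(z) = 5z).
Step 2: |z0|^2 = 0.9^2 + 0.18^2 = 0.8424
Step 3: |z0| = sqrt(0.8424) = 0.917824
Step 4: Best bound = 5 * |z0| = 5 * 0.917824 = 4.5891

4.5891


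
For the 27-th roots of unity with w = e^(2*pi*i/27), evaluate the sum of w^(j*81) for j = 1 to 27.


Step 1: The sum sum_{j=1}^{n} w^(k*j) equals n if n | k, else 0.
Step 2: Here n = 27, k = 81
Step 3: Does n divide k? 27 | 81 -> True
Step 4: Sum = 27

27


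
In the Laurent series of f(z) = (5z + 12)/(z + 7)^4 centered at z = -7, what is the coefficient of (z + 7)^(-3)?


Step 1: Write the numerator in powers of (z + 7): 5z + 12 = 5(z + 7) + (5*(-7) + 12) = 5(z + 7) - 23
Step 2: Divide by (z + 7)^4: f(z) = -23(z + 7)^(-4) + 5(z + 7)^(-3)
Step 3: This finite sum is the Laurent series of f about z = -7.
Step 4: Coefficient of (z + 7)^(-3) = coefficient of (z + 7) in the re-centred numerator = 5

5


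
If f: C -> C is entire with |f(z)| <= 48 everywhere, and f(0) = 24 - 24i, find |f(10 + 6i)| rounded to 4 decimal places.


Step 1: By Liouville's theorem, a bounded entire function is constant.
Step 2: f(z) = f(0) = 24 - 24i for all z.
Step 3: |f(w)| = |24 - 24i| = sqrt(576 + 576)
Step 4: = 33.9411

33.9411


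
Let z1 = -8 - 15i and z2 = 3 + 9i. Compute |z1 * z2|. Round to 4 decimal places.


Step 1: |z1| = sqrt((-8)^2 + (-15)^2) = sqrt(289)
Step 2: |z2| = sqrt(3^2 + 9^2) = sqrt(90)
Step 3: |z1*z2| = |z1|*|z2| = sqrt(289) * sqrt(90) = sqrt(289 * 90) = sqrt(26010)
Step 4: = 161.2762

161.2762


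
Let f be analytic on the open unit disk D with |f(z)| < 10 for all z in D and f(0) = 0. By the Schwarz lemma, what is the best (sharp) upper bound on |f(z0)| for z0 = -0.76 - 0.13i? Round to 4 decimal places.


Step 1: g = f/10 maps D -> D with g(0) = 0, so by the Schwarz lemma |g(z)| <= |z|, i.e. |f(z)| <= 10|z|; this is sharp (f(z) = 10z).
Step 2: |z0|^2 = (-0.76)^2 + (-0.13)^2 = 0.5945
Step 3: |z0| = sqrt(0.5945) = 0.771038
Step 4: Best bound = 10 * |z0| = 10 * 0.771038 = 7.7104

7.7104


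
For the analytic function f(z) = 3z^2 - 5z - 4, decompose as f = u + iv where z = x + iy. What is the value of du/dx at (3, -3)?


Step 1: f(z) = 3(x+iy)^2 - 5(x+iy) - 4
Step 2: u = 3(x^2 - y^2) - 5x - 4
Step 3: u_x = 6x - 5
Step 4: At (3, -3): u_x = 18 - 5 = 13

13


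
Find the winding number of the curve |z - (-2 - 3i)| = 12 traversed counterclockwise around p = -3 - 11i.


Step 1: Center c = (-2, -3), radius = 12
Step 2: |p - c|^2 = (-1)^2 + (-8)^2 = 65
Step 3: r^2 = 144
Step 4: |p-c| < r so winding number = 1

1


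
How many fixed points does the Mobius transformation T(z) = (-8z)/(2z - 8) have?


Step 1: Fixed points satisfy T(z) = z
Step 2: 2z^2 = 0
Step 3: Discriminant = 0^2 - 4*2*0 = 0
Step 4: Number of fixed points = 1

1


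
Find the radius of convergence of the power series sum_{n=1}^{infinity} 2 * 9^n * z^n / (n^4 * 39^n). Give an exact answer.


Step 1: General term a_n = 2 * 9^n / (n^4 * 39^n)
Step 2: By the root test, |a_n|^(1/n) = 2^(1/n) * 9 / (n^(4/n) * 39) -> 9/39 as n -> infinity (since 2^(1/n) -> 1 and n^(4/n) -> 1)
Step 3: R = 1/lim|a_n|^(1/n) = 39/9 = 13/3

13/3


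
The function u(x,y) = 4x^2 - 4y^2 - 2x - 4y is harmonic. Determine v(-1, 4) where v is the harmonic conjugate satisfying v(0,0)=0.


Step 1: v_x = -u_y = 8y + 4
Step 2: v_y = u_x = 8x - 2
Step 3: v = 8xy + 4x - 2y + C
Step 4: v(0,0) = 0 => C = 0
Step 5: v(-1, 4) = -44

-44


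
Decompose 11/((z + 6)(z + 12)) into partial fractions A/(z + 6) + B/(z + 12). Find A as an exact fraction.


Step 1: Multiply both sides by (z + 6) and set z = -6
Step 2: A = 11 / (-6 + 12)
Step 3: A = 11 / 6
Step 4: A = 11/6

11/6


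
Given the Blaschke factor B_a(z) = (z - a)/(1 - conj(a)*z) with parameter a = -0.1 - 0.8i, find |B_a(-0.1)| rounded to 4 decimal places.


Step 1: Numerator z0 - a = -0.1 - (-0.1 - 0.8i) = 0 + 0.8i
Step 2: Denominator 1 - conj(a)*z0 = 1 - (-0.1 + 0.8i)*(-0.1) = 0.99 + 0.08i
Step 3: |z0 - a|^2 = 0^2 + 0.8^2 = 0.64; |1 - conj(a)*z0|^2 = 0.99^2 + 0.08^2 = 0.9865
Step 4: |B_a(-0.1)| = sqrt(0.64 / 0.9865) = sqrt(0.648758)
Step 5: = 0.8055

0.8055


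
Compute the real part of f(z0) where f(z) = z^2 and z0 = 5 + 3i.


Step 1: z0 = 5 + 3i
Step 2: z0^2 = 5^2 - 3^2 + 30i
Step 3: real part = 25 - 9 = 16

16


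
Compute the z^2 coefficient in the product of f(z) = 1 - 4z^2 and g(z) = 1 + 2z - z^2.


Step 1: z^2 term in f*g comes from: (1)*(-z^2) + (0)*(2z) + (-4z^2)*(1)
Step 2: = -1 + 0 - 4
Step 3: = -5

-5


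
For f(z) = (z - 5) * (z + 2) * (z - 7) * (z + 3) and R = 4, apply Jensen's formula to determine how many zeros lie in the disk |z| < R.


Jensen's formula: (1/2pi)*integral log|f(Re^it)|dt = log|f(0)| + sum_{|a_k|<R} log(R/|a_k|)
Step 1: f(0) = (-5) * 2 * (-7) * 3 = 210
Step 2: log|f(0)| = log|5| + log|-2| + log|7| + log|-3| = 5.3471
Step 3: Zeros inside |z| < 4: -2, -3
Step 4: Jensen sum = log(4/2) + log(4/3) = 0.9808
Step 5: n(R) = number of terms in the Jensen sum = count of zeros inside |z| < 4 = 2

2


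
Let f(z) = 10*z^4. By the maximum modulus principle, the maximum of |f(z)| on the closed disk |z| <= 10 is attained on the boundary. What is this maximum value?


Step 1: On |z| = 10, |f(z)| = 10 * |z|^4 = 10 * 10^4
Step 2: By maximum modulus principle, maximum is on boundary.
Step 3: Maximum = 10 * 10000 = 100000

100000


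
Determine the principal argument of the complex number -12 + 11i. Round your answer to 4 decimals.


Step 1: z = -12 + 11i
Step 2: arg(z) = atan2(11, -12)
Step 3: arg(z) = 2.3996

2.3996


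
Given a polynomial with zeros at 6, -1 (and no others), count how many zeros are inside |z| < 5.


Step 1: Check each root:
  z = 6: |6| = 6 >= 5
  z = -1: |-1| = 1 < 5
Step 2: Count = 1

1


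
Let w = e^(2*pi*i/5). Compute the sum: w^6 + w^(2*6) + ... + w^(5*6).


Step 1: The sum sum_{j=1}^{n} w^(k*j) equals n if n | k, else 0.
Step 2: Here n = 5, k = 6
Step 3: Does n divide k? 5 | 6 -> False
Step 4: Sum = 0

0


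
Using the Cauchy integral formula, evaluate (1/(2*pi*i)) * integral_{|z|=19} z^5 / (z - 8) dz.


Step 1: f(z) = z^5, a = 8 is inside |z| = 19
Step 2: By Cauchy integral formula: (1/(2pi*i)) * integral = f(a)
Step 3: f(8) = 8^5 = 32768

32768


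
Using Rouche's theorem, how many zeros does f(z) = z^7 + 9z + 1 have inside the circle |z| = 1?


Step 1: On |z| = 1 the three terms have sizes |z^7| = 1^7 = 1, |9z| = 9*1 = 9, |1| = 1
Step 2: The dominant term is g(z) = 9z; let h(z) = z^7 + 1 so f = g + h
Step 3: On |z| = 1: |g| = 9 and |h| <= 1 + 1 = 2
Step 4: Since 9 > 2, |h| < |g| on |z| = 1, so by Rouche f has the same number of zeros as g inside |z| < 1
Step 5: g(z) = 9z has 1 zero (at the origin, multiplicity 1) inside |z| < 1. Answer = 1

1


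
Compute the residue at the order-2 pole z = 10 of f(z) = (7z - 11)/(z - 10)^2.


Step 1: Pole of order 2 at z = 10
Step 2: Res = lim d/dz [(z - 10)^2 * f(z)] as z -> 10
Step 3: (z - 10)^2 * f(z) = 7z - 11
Step 4: d/dz[7z - 11] = 7

7


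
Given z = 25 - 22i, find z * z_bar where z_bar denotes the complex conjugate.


Step 1: conj(z) = 25 + 22i
Step 2: z * conj(z) = 25^2 + (-22)^2
Step 3: = 625 + 484 = 1109

1109


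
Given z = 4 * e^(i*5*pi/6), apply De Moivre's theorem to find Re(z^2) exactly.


Step 1: By De Moivre's theorem, z^2 = 4^2 * e^(i*2*5*pi/6) = 16 * (cos(5*pi/3) + i*sin(5*pi/3))
Step 2: |z|^2 = 4^2 = 16
Step 3: The angle 5*pi/3 already lies in [0, 2*pi)
Step 4: cos(5*pi/3) = 1/2
Step 5: Re(z^2) = 16 * 1/2 = 8

8


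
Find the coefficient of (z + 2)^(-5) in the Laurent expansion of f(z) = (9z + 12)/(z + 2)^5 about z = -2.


Step 1: Write the numerator in powers of (z + 2): 9z + 12 = 9(z + 2) + (9*(-2) + 12) = 9(z + 2) - 6
Step 2: Divide by (z + 2)^5: f(z) = -6(z + 2)^(-5) + 9(z + 2)^(-4)
Step 3: This finite sum is the Laurent series of f about z = -2.
Step 4: Coefficient of (z + 2)^(-5) = 9*(-2) + 12 = -6

-6


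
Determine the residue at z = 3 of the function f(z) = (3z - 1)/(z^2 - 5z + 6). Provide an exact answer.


Step 1: Q(z) = z^2 - 5z + 6 = (z - 3)(z - 2)
Step 2: Q'(z) = 2z - 5
Step 3: Q'(3) = 1, P(3) = 8
Step 4: Res = P(3)/Q'(3) = 8/1 = 8

8


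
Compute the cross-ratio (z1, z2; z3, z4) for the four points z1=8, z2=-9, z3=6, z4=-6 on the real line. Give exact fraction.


Step 1: (z1-z3)(z2-z4) = 2 * (-3) = -6
Step 2: (z1-z4)(z2-z3) = 14 * (-15) = -210
Step 3: Cross-ratio = 6/210 = 1/35

1/35


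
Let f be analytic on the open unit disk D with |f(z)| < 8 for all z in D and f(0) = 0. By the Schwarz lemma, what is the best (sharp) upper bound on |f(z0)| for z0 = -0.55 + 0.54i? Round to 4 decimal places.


Step 1: g = f/8 maps D -> D with g(0) = 0, so by the Schwarz lemma |g(z)| <= |z|, i.e. |f(z)| <= 8|z|; this is sharp (f(z) = 8z).
Step 2: |z0|^2 = (-0.55)^2 + 0.54^2 = 0.5941
Step 3: |z0| = sqrt(0.5941) = 0.770779
Step 4: Best bound = 8 * |z0| = 8 * 0.770779 = 6.1662

6.1662


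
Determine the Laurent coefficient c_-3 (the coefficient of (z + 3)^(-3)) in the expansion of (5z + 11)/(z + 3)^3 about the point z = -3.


Step 1: Write the numerator in powers of (z + 3): 5z + 11 = 5(z + 3) + (5*(-3) + 11) = 5(z + 3) - 4
Step 2: Divide by (z + 3)^3: f(z) = -4(z + 3)^(-3) + 5(z + 3)^(-2)
Step 3: This finite sum is the Laurent series of f about z = -3.
Step 4: Coefficient of (z + 3)^(-3) = 5*(-3) + 11 = -4

-4


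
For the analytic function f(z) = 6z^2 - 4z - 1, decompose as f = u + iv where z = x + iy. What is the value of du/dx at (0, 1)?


Step 1: f(z) = 6(x+iy)^2 - 4(x+iy) - 1
Step 2: u = 6(x^2 - y^2) - 4x - 1
Step 3: u_x = 12x - 4
Step 4: At (0, 1): u_x = 0 - 4 = -4

-4


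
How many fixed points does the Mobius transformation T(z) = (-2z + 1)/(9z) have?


Step 1: Fixed points satisfy T(z) = z
Step 2: 9z^2 + 2z - 1 = 0
Step 3: Discriminant = 2^2 - 4*9*(-1) = 40
Step 4: Number of fixed points = 2

2


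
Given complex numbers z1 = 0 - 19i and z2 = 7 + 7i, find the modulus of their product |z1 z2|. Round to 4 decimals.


Step 1: |z1| = sqrt(0^2 + (-19)^2) = sqrt(361)
Step 2: |z2| = sqrt(7^2 + 7^2) = sqrt(98)
Step 3: |z1*z2| = |z1|*|z2| = sqrt(361) * sqrt(98) = sqrt(361 * 98) = sqrt(35378)
Step 4: = 188.0904

188.0904


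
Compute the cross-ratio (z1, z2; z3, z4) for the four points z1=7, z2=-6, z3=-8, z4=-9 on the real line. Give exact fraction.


Step 1: (z1-z3)(z2-z4) = 15 * 3 = 45
Step 2: (z1-z4)(z2-z3) = 16 * 2 = 32
Step 3: Cross-ratio = 45/32 = 45/32

45/32


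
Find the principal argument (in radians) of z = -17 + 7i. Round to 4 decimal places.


Step 1: z = -17 + 7i
Step 2: arg(z) = atan2(7, -17)
Step 3: arg(z) = 2.751

2.751


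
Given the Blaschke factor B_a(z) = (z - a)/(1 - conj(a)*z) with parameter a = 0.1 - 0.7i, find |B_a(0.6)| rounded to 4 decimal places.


Step 1: Numerator z0 - a = 0.6 - (0.1 - 0.7i) = 0.5 + 0.7i
Step 2: Denominator 1 - conj(a)*z0 = 1 - (0.1 + 0.7i)*0.6 = 0.94 - 0.42i
Step 3: |z0 - a|^2 = 0.5^2 + 0.7^2 = 0.74; |1 - conj(a)*z0|^2 = 0.94^2 + (-0.42)^2 = 1.06
Step 4: |B_a(0.6)| = sqrt(0.74 / 1.06) = sqrt(0.698113)
Step 5: = 0.8355

0.8355


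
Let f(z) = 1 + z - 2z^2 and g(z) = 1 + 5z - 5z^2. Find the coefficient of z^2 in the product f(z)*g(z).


Step 1: z^2 term in f*g comes from: (1)*(-5z^2) + (z)*(5z) + (-2z^2)*(1)
Step 2: = -5 + 5 - 2
Step 3: = -2

-2


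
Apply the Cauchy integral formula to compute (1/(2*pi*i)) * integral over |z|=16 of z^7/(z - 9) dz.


Step 1: f(z) = z^7, a = 9 is inside |z| = 16
Step 2: By Cauchy integral formula: (1/(2pi*i)) * integral = f(a)
Step 3: f(9) = 9^7 = 4782969

4782969


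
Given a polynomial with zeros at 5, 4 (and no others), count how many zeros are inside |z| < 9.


Step 1: Check each root:
  z = 5: |5| = 5 < 9
  z = 4: |4| = 4 < 9
Step 2: Count = 2

2


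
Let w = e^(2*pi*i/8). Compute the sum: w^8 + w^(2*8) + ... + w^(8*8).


Step 1: The sum sum_{j=1}^{n} w^(k*j) equals n if n | k, else 0.
Step 2: Here n = 8, k = 8
Step 3: Does n divide k? 8 | 8 -> True
Step 4: Sum = 8

8


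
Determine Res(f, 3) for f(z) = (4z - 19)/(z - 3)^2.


Step 1: Pole of order 2 at z = 3
Step 2: Res = lim d/dz [(z - 3)^2 * f(z)] as z -> 3
Step 3: (z - 3)^2 * f(z) = 4z - 19
Step 4: d/dz[4z - 19] = 4

4


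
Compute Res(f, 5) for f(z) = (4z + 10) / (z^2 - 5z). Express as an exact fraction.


Step 1: Q(z) = z^2 - 5z = (z - 5)(z)
Step 2: Q'(z) = 2z - 5
Step 3: Q'(5) = 5, P(5) = 30
Step 4: Res = P(5)/Q'(5) = 30/5 = 6

6


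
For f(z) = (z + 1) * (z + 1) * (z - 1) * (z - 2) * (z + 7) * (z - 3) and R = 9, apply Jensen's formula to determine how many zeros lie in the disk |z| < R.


Jensen's formula: (1/2pi)*integral log|f(Re^it)|dt = log|f(0)| + sum_{|a_k|<R} log(R/|a_k|)
Step 1: f(0) = 1 * 1 * (-1) * (-2) * 7 * (-3) = -42
Step 2: log|f(0)| = log|-1| + log|-1| + log|1| + log|2| + log|-7| + log|3| = 3.7377
Step 3: Zeros inside |z| < 9: -1, -1, 1, 2, -7, 3
Step 4: Jensen sum = log(9/1) + log(9/1) + log(9/1) + log(9/2) + log(9/7) + log(9/3) = 9.4457
Step 5: n(R) = number of terms in the Jensen sum = count of zeros inside |z| < 9 = 6

6


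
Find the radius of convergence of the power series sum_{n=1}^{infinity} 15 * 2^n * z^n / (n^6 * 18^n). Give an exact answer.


Step 1: General term a_n = 15 * 2^n / (n^6 * 18^n)
Step 2: By the root test, |a_n|^(1/n) = 15^(1/n) * 2 / (n^(6/n) * 18) -> 2/18 as n -> infinity (since 15^(1/n) -> 1 and n^(6/n) -> 1)
Step 3: R = 1/lim|a_n|^(1/n) = 18/2 = 9

9


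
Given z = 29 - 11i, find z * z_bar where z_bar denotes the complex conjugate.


Step 1: conj(z) = 29 + 11i
Step 2: z * conj(z) = 29^2 + (-11)^2
Step 3: = 841 + 121 = 962

962


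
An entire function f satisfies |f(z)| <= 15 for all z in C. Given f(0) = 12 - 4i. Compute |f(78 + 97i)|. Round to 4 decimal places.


Step 1: By Liouville's theorem, a bounded entire function is constant.
Step 2: f(z) = f(0) = 12 - 4i for all z.
Step 3: |f(w)| = |12 - 4i| = sqrt(144 + 16)
Step 4: = 12.6491

12.6491


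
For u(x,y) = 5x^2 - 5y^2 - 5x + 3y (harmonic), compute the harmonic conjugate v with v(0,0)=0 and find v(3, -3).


Step 1: v_x = -u_y = 10y - 3
Step 2: v_y = u_x = 10x - 5
Step 3: v = 10xy - 3x - 5y + C
Step 4: v(0,0) = 0 => C = 0
Step 5: v(3, -3) = -84

-84


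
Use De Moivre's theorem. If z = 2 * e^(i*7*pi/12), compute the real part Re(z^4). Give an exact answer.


Step 1: By De Moivre's theorem, z^4 = 2^4 * e^(i*4*7*pi/12) = 16 * (cos(7*pi/3) + i*sin(7*pi/3))
Step 2: |z|^4 = 2^4 = 16
Step 3: Reduce the angle mod 2*pi: 7*pi/3 - 2*pi = pi/3
Step 4: cos(pi/3) = 1/2
Step 5: Re(z^4) = 16 * 1/2 = 8

8


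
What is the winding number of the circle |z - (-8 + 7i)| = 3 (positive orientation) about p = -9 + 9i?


Step 1: Center c = (-8, 7), radius = 3
Step 2: |p - c|^2 = (-1)^2 + 2^2 = 5
Step 3: r^2 = 9
Step 4: |p-c| < r so winding number = 1

1


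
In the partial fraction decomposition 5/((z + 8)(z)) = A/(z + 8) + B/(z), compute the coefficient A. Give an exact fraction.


Step 1: Multiply both sides by (z + 8) and set z = -8
Step 2: A = 5 / (-8 - 0)
Step 3: A = 5 / (-8)
Step 4: A = -5/8

-5/8


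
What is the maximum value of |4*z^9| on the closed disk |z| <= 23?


Step 1: On |z| = 23, |f(z)| = 4 * |z|^9 = 4 * 23^9
Step 2: By maximum modulus principle, maximum is on boundary.
Step 3: Maximum = 4 * 1801152661463 = 7204610645852

7204610645852


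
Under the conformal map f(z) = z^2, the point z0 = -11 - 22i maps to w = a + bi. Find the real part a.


Step 1: z0 = -11 - 22i
Step 2: z0^2 = (-11)^2 - (-22)^2 + 484i
Step 3: real part = 121 - 484 = -363

-363


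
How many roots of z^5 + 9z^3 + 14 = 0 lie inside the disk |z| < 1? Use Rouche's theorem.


Step 1: On |z| = 1 the three terms have sizes |z^5| = 1^5 = 1, |9z^3| = 9*1^3 = 9, |14| = 14
Step 2: The dominant term is g(z) = 14; let h(z) = z^5 + 9z^3 so f = g + h
Step 3: On |z| = 1: |g| = 14 and |h| <= 1 + 9 = 10
Step 4: Since 14 > 10, |h| < |g| on |z| = 1, so by Rouche f has the same number of zeros as g inside |z| < 1
Step 5: g(z) = 14 is a nonzero constant with no zeros inside |z| < 1. Answer = 0

0


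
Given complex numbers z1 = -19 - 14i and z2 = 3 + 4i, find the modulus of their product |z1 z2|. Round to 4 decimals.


Step 1: |z1| = sqrt((-19)^2 + (-14)^2) = sqrt(557)
Step 2: |z2| = sqrt(3^2 + 4^2) = sqrt(25)
Step 3: |z1*z2| = |z1|*|z2| = sqrt(557) * sqrt(25) = sqrt(557 * 25) = sqrt(13925)
Step 4: = 118.0042

118.0042


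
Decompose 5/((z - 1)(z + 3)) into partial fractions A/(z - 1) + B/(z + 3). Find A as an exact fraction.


Step 1: Multiply both sides by (z - 1) and set z = 1
Step 2: A = 5 / (1 + 3)
Step 3: A = 5 / 4
Step 4: A = 5/4

5/4


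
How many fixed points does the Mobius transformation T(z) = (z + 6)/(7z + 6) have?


Step 1: Fixed points satisfy T(z) = z
Step 2: 7z^2 + 5z - 6 = 0
Step 3: Discriminant = 5^2 - 4*7*(-6) = 193
Step 4: Number of fixed points = 2

2


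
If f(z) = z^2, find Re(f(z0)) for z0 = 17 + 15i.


Step 1: z0 = 17 + 15i
Step 2: z0^2 = 17^2 - 15^2 + 510i
Step 3: real part = 289 - 225 = 64

64


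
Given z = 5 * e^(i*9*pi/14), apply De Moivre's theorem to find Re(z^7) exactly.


Step 1: By De Moivre's theorem, z^7 = 5^7 * e^(i*7*9*pi/14) = 78125 * (cos(9*pi/2) + i*sin(9*pi/2))
Step 2: |z|^7 = 5^7 = 78125
Step 3: Reduce the angle mod 2*pi: 9*pi/2 - 4*pi = pi/2
Step 4: cos(pi/2) = 0
Step 5: Re(z^7) = 78125 * 0 = 0

0


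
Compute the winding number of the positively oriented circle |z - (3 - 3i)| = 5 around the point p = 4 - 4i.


Step 1: Center c = (3, -3), radius = 5
Step 2: |p - c|^2 = 1^2 + (-1)^2 = 2
Step 3: r^2 = 25
Step 4: |p-c| < r so winding number = 1

1


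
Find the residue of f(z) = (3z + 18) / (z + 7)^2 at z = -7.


Step 1: Pole of order 2 at z = -7
Step 2: Res = lim d/dz [(z + 7)^2 * f(z)] as z -> -7
Step 3: (z + 7)^2 * f(z) = 3z + 18
Step 4: d/dz[3z + 18] = 3

3


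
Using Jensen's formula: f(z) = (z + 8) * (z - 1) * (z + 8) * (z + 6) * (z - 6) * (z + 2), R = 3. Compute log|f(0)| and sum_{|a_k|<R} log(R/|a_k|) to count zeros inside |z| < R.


Jensen's formula: (1/2pi)*integral log|f(Re^it)|dt = log|f(0)| + sum_{|a_k|<R} log(R/|a_k|)
Step 1: f(0) = 8 * (-1) * 8 * 6 * (-6) * 2 = 4608
Step 2: log|f(0)| = log|-8| + log|1| + log|-8| + log|-6| + log|6| + log|-2| = 8.4355
Step 3: Zeros inside |z| < 3: 1, -2
Step 4: Jensen sum = log(3/1) + log(3/2) = 1.5041
Step 5: n(R) = number of terms in the Jensen sum = count of zeros inside |z| < 3 = 2

2
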